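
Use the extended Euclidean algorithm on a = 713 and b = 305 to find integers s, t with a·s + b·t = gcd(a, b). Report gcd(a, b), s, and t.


Euclidean algorithm on (713, 305) — divide until remainder is 0:
  713 = 2 · 305 + 103
  305 = 2 · 103 + 99
  103 = 1 · 99 + 4
  99 = 24 · 4 + 3
  4 = 1 · 3 + 1
  3 = 3 · 1 + 0
gcd(713, 305) = 1.
Track Bezout coefficients alongside the remainders: start with r₀ = 713 = a·1 + b·0 (s = 1, t = 0) and r₁ = 305 = a·0 + b·1 (s = 0, t = 1); each new remainder r_{k+1} = r_{k-1} − q_k·r_k inherits s_{k+1} = s_{k-1} − q_k·s_k, t_{k+1} = t_{k-1} − q_k·t_k, so r_k = a·s_k + b·t_k at every step:
  q = 2: r = 103, s = 1 − 2·0 = 1, t = 0 − 2·1 = -2  (check: 713·1 + 305·(-2) = 103)
  q = 2: r = 99, s = 0 − 2·1 = -2, t = 1 − 2·(-2) = 5  (check: 713·(-2) + 305·5 = 99)
  q = 1: r = 4, s = 1 − 1·(-2) = 3, t = -2 − 1·5 = -7  (check: 713·3 + 305·(-7) = 4)
  q = 24: r = 3, s = -2 − 24·3 = -74, t = 5 − 24·(-7) = 173  (check: 713·(-74) + 305·173 = 3)
  q = 1: r = 1, s = 3 − 1·(-74) = 77, t = -7 − 1·173 = -180  (check: 713·77 + 305·(-180) = 1)
The row with r = 1 (the gcd) gives the Bezout coefficients s = 77, t = -180.
Result: 713 · (77) + 305 · (-180) = 1.

gcd(713, 305) = 1; s = 77, t = -180 (check: 713·77 + 305·(-180) = 1).


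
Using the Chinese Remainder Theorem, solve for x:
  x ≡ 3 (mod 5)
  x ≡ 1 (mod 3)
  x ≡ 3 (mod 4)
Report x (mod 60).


Moduli 5, 3, 4 are pairwise coprime; by CRT there is a unique solution modulo M = 5 · 3 · 4 = 60.
Solve pairwise, accumulating the modulus:
  Start with x ≡ 3 (mod 5).
  Combine with x ≡ 1 (mod 3): since gcd(5, 3) = 1, we get a unique residue mod 15.
    Write x = 3 + 5·t and substitute into x ≡ 1 (mod 3): 5·t ≡ 1 − 3 = -2 (mod 3).
    Reduce coefficients mod 3: 2·t ≡ 1 (mod 3).
    The inverse of 2 mod 3 is 2 (since 2·2 = 4 = 1·3 + 1), so t ≡ 2·1 = 2 ≡ 2 (mod 3).
    Then x = 3 + 5·2 = 13, valid modulo lcm(5, 3) = 15: x ≡ 13 (mod 15).
  Combine with x ≡ 3 (mod 4): since gcd(15, 4) = 1, we get a unique residue mod 60.
    Write x = 13 + 15·t and substitute into x ≡ 3 (mod 4): 15·t ≡ 3 − 13 = -10 (mod 4).
    Reduce coefficients mod 4: 3·t ≡ 2 (mod 4).
    The inverse of 3 mod 4 is 3 (since 3·3 = 9 = 2·4 + 1), so t ≡ 3·2 = 6 ≡ 2 (mod 4).
    Then x = 13 + 15·2 = 43, valid modulo lcm(15, 4) = 60: x ≡ 43 (mod 60).
Verify: 43 mod 5 = 3 ✓, 43 mod 3 = 1 ✓, 43 mod 4 = 3 ✓.

x ≡ 43 (mod 60).


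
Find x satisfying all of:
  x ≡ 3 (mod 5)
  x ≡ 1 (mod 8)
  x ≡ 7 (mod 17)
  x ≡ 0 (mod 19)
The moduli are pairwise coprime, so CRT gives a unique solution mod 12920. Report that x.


Product of moduli M = 5 · 8 · 17 · 19 = 12920.
Merge one congruence at a time:
  Start: x ≡ 3 (mod 5).
  Combine with x ≡ 1 (mod 8); new modulus lcm = 40.
    Write x = 3 + 5·t and substitute into x ≡ 1 (mod 8): 5·t ≡ 1 − 3 = -2 (mod 8).
    Reduce coefficients mod 8: 5·t ≡ 6 (mod 8).
    The inverse of 5 mod 8 is 5 (since 5·5 = 25 = 3·8 + 1), so t ≡ 5·6 = 30 ≡ 6 (mod 8).
    Then x = 3 + 5·6 = 33, valid modulo lcm(5, 8) = 40: x ≡ 33 (mod 40).
  Combine with x ≡ 7 (mod 17); new modulus lcm = 680.
    Write x = 33 + 40·t and substitute into x ≡ 7 (mod 17): 40·t ≡ 7 − 33 = -26 (mod 17).
    Reduce coefficients mod 17: 6·t ≡ 8 (mod 17).
    The inverse of 6 mod 17 is 3 (since 6·3 = 18 = 1·17 + 1), so t ≡ 3·8 = 24 ≡ 7 (mod 17).
    Then x = 33 + 40·7 = 313, valid modulo lcm(40, 17) = 680: x ≡ 313 (mod 680).
  Combine with x ≡ 0 (mod 19); new modulus lcm = 12920.
    Write x = 313 + 680·t and substitute into x ≡ 0 (mod 19): 680·t ≡ 0 − 313 = -313 (mod 19).
    Reduce coefficients mod 19: 15·t ≡ 10 (mod 19).
    The inverse of 15 mod 19 is 14 (since 15·14 = 210 = 11·19 + 1), so t ≡ 14·10 = 140 ≡ 7 (mod 19).
    Then x = 313 + 680·7 = 5073, valid modulo lcm(680, 19) = 12920: x ≡ 5073 (mod 12920).
Verify against each original: 5073 mod 5 = 3, 5073 mod 8 = 1, 5073 mod 17 = 7, 5073 mod 19 = 0.

x ≡ 5073 (mod 12920).


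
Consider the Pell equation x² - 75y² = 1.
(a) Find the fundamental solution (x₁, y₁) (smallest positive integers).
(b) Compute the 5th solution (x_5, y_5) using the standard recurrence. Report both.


Step 1: Find the fundamental solution (x₁, y₁) of x² - 75y² = 1.
  Expand √75 as a continued fraction. a₀ = ⌊√75⌋ = 8; iterate m_{k+1} = d_k·a_k − m_k, d_{k+1} = (75 − m_{k+1}²)/d_k, a_{k+1} = ⌊(a₀ + m_{k+1})/d_{k+1}⌋ (starting m₀ = 0, d₀ = 1), with convergents p_k = a_k·p_{k-1} + p_{k-2}, q_k = a_k·q_{k-1} + q_{k-2} (p₋₁ = 1, q₋₁ = 0):
  k = 0: a₀ = 8; p₀/q₀ = 8/1; p₀² − 75·q₀² = 64 − 75 = -11.
  k = 1: m = 8, d = 11, a = ⌊(8 + 8)/11⌋ = 1; p/q = (1·8 + 1)/(1·1 + 0) = 9/1; p² − 75·q² = 81 − 75 = 6.
  k = 2: m = 3, d = 6, a = ⌊(8 + 3)/6⌋ = 1; p/q = (1·9 + 8)/(1·1 + 1) = 17/2; p² − 75·q² = 289 − 300 = -11.
  k = 3: m = 3, d = 11, a = ⌊(8 + 3)/11⌋ = 1; p/q = (1·17 + 9)/(1·2 + 1) = 26/3; p² − 75·q² = 676 − 675 = 1.
  The first convergent with p² − 75·q² = 1 gives the fundamental solution (x₁, y₁) = (26, 3).
Step 2: Apply the recurrence (x_{n+1}, y_{n+1}) = (x₁x_n + 75y₁y_n, x₁y_n + y₁x_n) repeatedly.
  From (x_1, y_1) = (26, 3): x_2 = 26·26 + 75·3·3 = 1351; y_2 = 26·3 + 3·26 = 156.
  From (x_2, y_2) = (1351, 156): x_3 = 26·1351 + 75·3·156 = 70226; y_3 = 26·156 + 3·1351 = 8109.
  From (x_3, y_3) = (70226, 8109): x_4 = 26·70226 + 75·3·8109 = 3650401; y_4 = 26·8109 + 3·70226 = 421512.
  From (x_4, y_4) = (3650401, 421512): x_5 = 26·3650401 + 75·3·421512 = 189750626; y_5 = 26·421512 + 3·3650401 = 21910515.
Step 3: Verify x_5² - 75·y_5² = 36005300067391876 - 36005300067391875 = 1 (should be 1). ✓

(x_1, y_1) = (26, 3); (x_5, y_5) = (189750626, 21910515).


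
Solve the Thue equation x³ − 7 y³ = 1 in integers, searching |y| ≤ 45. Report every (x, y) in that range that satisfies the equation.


The equation is x³ - 7y³ = 1. For fixed y, x³ = 7·y³ + 1, so a solution requires the RHS to be a perfect cube.
Strategy: iterate y from -45 to 45, compute RHS = 7·y³ + 1, and check whether it is a (positive or negative) perfect cube.
Check small values of y:
  y = 0: RHS = 1 = (1)³ ⇒ x = 1 works.
  y = 1: RHS = 8 = (2)³ ⇒ x = 2 works.
  y = -1: RHS = -6 is not a perfect cube.
  y = 2: RHS = 57 is not a perfect cube.
  y = -2: RHS = -55 is not a perfect cube.
  y = 3: RHS = 190 is not a perfect cube.
  y = -3: RHS = -188 is not a perfect cube.
Continuing the search up to |y| = 45 finds no further solutions beyond those listed.
Collected solutions: (1, 0), (2, 1).

Solutions (with |y| ≤ 45): (1, 0), (2, 1).


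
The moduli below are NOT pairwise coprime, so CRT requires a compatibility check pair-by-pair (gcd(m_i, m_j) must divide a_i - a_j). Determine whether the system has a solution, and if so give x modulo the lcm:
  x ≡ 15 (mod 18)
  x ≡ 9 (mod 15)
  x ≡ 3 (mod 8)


Moduli 18, 15, 8 are not pairwise coprime, so CRT works modulo lcm(m_i) when all pairwise compatibility conditions hold.
Pairwise compatibility: gcd(m_i, m_j) must divide a_i - a_j for every pair.
Merge one congruence at a time:
  Start: x ≡ 15 (mod 18).
  Combine with x ≡ 9 (mod 15): gcd(18, 15) = 3; 9 - 15 = -6, which IS divisible by 3, so compatible.
    Write x = 15 + 18·t and substitute into x ≡ 9 (mod 15): 18·t ≡ 9 − 15 = -6 (mod 15).
    Divide the congruence (and modulus) by g = 3: 6·t ≡ -2 (mod 5).
    Reduce coefficients mod 5: 1·t ≡ 3 (mod 5).
    So t ≡ 3 (mod 5).
    Then x = 15 + 18·3 = 69, valid modulo lcm(18, 15) = 90: x ≡ 69 (mod 90).
  Combine with x ≡ 3 (mod 8): gcd(90, 8) = 2; 3 - 69 = -66, which IS divisible by 2, so compatible.
    Write x = 69 + 90·t and substitute into x ≡ 3 (mod 8): 90·t ≡ 3 − 69 = -66 (mod 8).
    Divide the congruence (and modulus) by g = 2: 45·t ≡ -33 (mod 4).
    Reduce coefficients mod 4: 1·t ≡ 3 (mod 4).
    So t ≡ 3 (mod 4).
    Then x = 69 + 90·3 = 339, valid modulo lcm(90, 8) = 360: x ≡ 339 (mod 360).
Verify: 339 mod 18 = 15, 339 mod 15 = 9, 339 mod 8 = 3.

x ≡ 339 (mod 360).


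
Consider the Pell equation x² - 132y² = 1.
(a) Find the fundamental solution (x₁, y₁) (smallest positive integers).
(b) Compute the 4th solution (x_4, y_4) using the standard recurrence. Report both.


Step 1: Find the fundamental solution (x₁, y₁) of x² - 132y² = 1.
  Expand √132 as a continued fraction. a₀ = ⌊√132⌋ = 11; iterate m_{k+1} = d_k·a_k − m_k, d_{k+1} = (132 − m_{k+1}²)/d_k, a_{k+1} = ⌊(a₀ + m_{k+1})/d_{k+1}⌋ (starting m₀ = 0, d₀ = 1), with convergents p_k = a_k·p_{k-1} + p_{k-2}, q_k = a_k·q_{k-1} + q_{k-2} (p₋₁ = 1, q₋₁ = 0):
  k = 0: a₀ = 11; p₀/q₀ = 11/1; p₀² − 132·q₀² = 121 − 132 = -11.
  k = 1: m = 11, d = 11, a = ⌊(11 + 11)/11⌋ = 2; p/q = (2·11 + 1)/(2·1 + 0) = 23/2; p² − 132·q² = 529 − 528 = 1.
  The first convergent with p² − 132·q² = 1 gives the fundamental solution (x₁, y₁) = (23, 2).
Step 2: Apply the recurrence (x_{n+1}, y_{n+1}) = (x₁x_n + 132y₁y_n, x₁y_n + y₁x_n) repeatedly.
  From (x_1, y_1) = (23, 2): x_2 = 23·23 + 132·2·2 = 1057; y_2 = 23·2 + 2·23 = 92.
  From (x_2, y_2) = (1057, 92): x_3 = 23·1057 + 132·2·92 = 48599; y_3 = 23·92 + 2·1057 = 4230.
  From (x_3, y_3) = (48599, 4230): x_4 = 23·48599 + 132·2·4230 = 2234497; y_4 = 23·4230 + 2·48599 = 194488.
Step 3: Verify x_4² - 132·y_4² = 4992976843009 - 4992976843008 = 1 (should be 1). ✓

(x_1, y_1) = (23, 2); (x_4, y_4) = (2234497, 194488).


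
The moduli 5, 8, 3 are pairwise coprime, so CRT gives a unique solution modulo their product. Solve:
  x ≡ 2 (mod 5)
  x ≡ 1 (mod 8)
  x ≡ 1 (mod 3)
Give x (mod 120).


Moduli 5, 8, 3 are pairwise coprime; by CRT there is a unique solution modulo M = 5 · 8 · 3 = 120.
Solve pairwise, accumulating the modulus:
  Start with x ≡ 2 (mod 5).
  Combine with x ≡ 1 (mod 8): since gcd(5, 8) = 1, we get a unique residue mod 40.
    Write x = 2 + 5·t and substitute into x ≡ 1 (mod 8): 5·t ≡ 1 − 2 = -1 (mod 8).
    Reduce coefficients mod 8: 5·t ≡ 7 (mod 8).
    The inverse of 5 mod 8 is 5 (since 5·5 = 25 = 3·8 + 1), so t ≡ 5·7 = 35 ≡ 3 (mod 8).
    Then x = 2 + 5·3 = 17, valid modulo lcm(5, 8) = 40: x ≡ 17 (mod 40).
  Combine with x ≡ 1 (mod 3): since gcd(40, 3) = 1, we get a unique residue mod 120.
    Write x = 17 + 40·t and substitute into x ≡ 1 (mod 3): 40·t ≡ 1 − 17 = -16 (mod 3).
    Reduce coefficients mod 3: 1·t ≡ 2 (mod 3).
    So t ≡ 2 (mod 3).
    Then x = 17 + 40·2 = 97, valid modulo lcm(40, 3) = 120: x ≡ 97 (mod 120).
Verify: 97 mod 5 = 2 ✓, 97 mod 8 = 1 ✓, 97 mod 3 = 1 ✓.

x ≡ 97 (mod 120).


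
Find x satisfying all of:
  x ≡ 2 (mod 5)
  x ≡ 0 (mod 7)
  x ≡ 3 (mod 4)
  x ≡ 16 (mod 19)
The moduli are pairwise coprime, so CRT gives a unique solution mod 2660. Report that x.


Product of moduli M = 5 · 7 · 4 · 19 = 2660.
Merge one congruence at a time:
  Start: x ≡ 2 (mod 5).
  Combine with x ≡ 0 (mod 7); new modulus lcm = 35.
    Write x = 2 + 5·t and substitute into x ≡ 0 (mod 7): 5·t ≡ 0 − 2 = -2 (mod 7).
    Reduce coefficients mod 7: 5·t ≡ 5 (mod 7).
    The inverse of 5 mod 7 is 3 (since 5·3 = 15 = 2·7 + 1), so t ≡ 3·5 = 15 ≡ 1 (mod 7).
    Then x = 2 + 5·1 = 7, valid modulo lcm(5, 7) = 35: x ≡ 7 (mod 35).
  Combine with x ≡ 3 (mod 4); new modulus lcm = 140.
    Write x = 7 + 35·t and substitute into x ≡ 3 (mod 4): 35·t ≡ 3 − 7 = -4 (mod 4).
    Reduce coefficients mod 4: 3·t ≡ 0 (mod 4).
    The inverse of 3 mod 4 is 3 (since 3·3 = 9 = 2·4 + 1), so t ≡ 3·0 = 0 ≡ 0 (mod 4).
    Then x = 7 + 35·0 = 7, valid modulo lcm(35, 4) = 140: x ≡ 7 (mod 140).
  Combine with x ≡ 16 (mod 19); new modulus lcm = 2660.
    Write x = 7 + 140·t and substitute into x ≡ 16 (mod 19): 140·t ≡ 16 − 7 = 9 (mod 19).
    Reduce coefficients mod 19: 7·t ≡ 9 (mod 19).
    The inverse of 7 mod 19 is 11 (since 7·11 = 77 = 4·19 + 1), so t ≡ 11·9 = 99 ≡ 4 (mod 19).
    Then x = 7 + 140·4 = 567, valid modulo lcm(140, 19) = 2660: x ≡ 567 (mod 2660).
Verify against each original: 567 mod 5 = 2, 567 mod 7 = 0, 567 mod 4 = 3, 567 mod 19 = 16.

x ≡ 567 (mod 2660).


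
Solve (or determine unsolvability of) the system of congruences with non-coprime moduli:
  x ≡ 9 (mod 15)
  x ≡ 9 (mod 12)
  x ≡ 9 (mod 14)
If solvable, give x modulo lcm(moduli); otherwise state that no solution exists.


Moduli 15, 12, 14 are not pairwise coprime, so CRT works modulo lcm(m_i) when all pairwise compatibility conditions hold.
Pairwise compatibility: gcd(m_i, m_j) must divide a_i - a_j for every pair.
Merge one congruence at a time:
  Start: x ≡ 9 (mod 15).
  Combine with x ≡ 9 (mod 12): gcd(15, 12) = 3; 9 - 9 = 0, which IS divisible by 3, so compatible.
    Write x = 9 + 15·t and substitute into x ≡ 9 (mod 12): 15·t ≡ 9 − 9 = 0 (mod 12).
    Divide the congruence (and modulus) by g = 3: 5·t ≡ 0 (mod 4).
    Reduce coefficients mod 4: 1·t ≡ 0 (mod 4).
    So t ≡ 0 (mod 4).
    Then x = 9 + 15·0 = 9, valid modulo lcm(15, 12) = 60: x ≡ 9 (mod 60).
  Combine with x ≡ 9 (mod 14): gcd(60, 14) = 2; 9 - 9 = 0, which IS divisible by 2, so compatible.
    Write x = 9 + 60·t and substitute into x ≡ 9 (mod 14): 60·t ≡ 9 − 9 = 0 (mod 14).
    Divide the congruence (and modulus) by g = 2: 30·t ≡ 0 (mod 7).
    Reduce coefficients mod 7: 2·t ≡ 0 (mod 7).
    The inverse of 2 mod 7 is 4 (since 2·4 = 8 = 1·7 + 1), so t ≡ 4·0 = 0 ≡ 0 (mod 7).
    Then x = 9 + 60·0 = 9, valid modulo lcm(60, 14) = 420: x ≡ 9 (mod 420).
Verify: 9 mod 15 = 9, 9 mod 12 = 9, 9 mod 14 = 9.

x ≡ 9 (mod 420).


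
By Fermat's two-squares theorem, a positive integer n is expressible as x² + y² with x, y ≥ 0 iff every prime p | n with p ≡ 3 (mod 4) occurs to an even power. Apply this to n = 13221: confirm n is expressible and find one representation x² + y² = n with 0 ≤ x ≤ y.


Step 1: Factor n = 13221 = 3^2 · 13 · 113.
Step 2: Check the mod-4 condition on each prime factor: 3 ≡ 3 (mod 4), exponent 2 (must be even); 13 ≡ 1 (mod 4), exponent 1; 113 ≡ 1 (mod 4), exponent 1.
All primes ≡ 3 (mod 4) appear to even exponent (or don't appear), so by the two-squares theorem n IS expressible as a sum of two squares.
Step 3: Build a representation. Group n = k² · m with k = 3 and m = 13 · 113 = 1469 (a product of primes ≡ 1 (mod 4)); a representation of m scales to one of n via (k·x)² + (k·y)² = k²(x² + y²). Each prime p ≡ 1 (mod 4) is itself a sum of two squares; find a² by testing p − a² for a perfect square:
  13: 13 − 1² = 12, 13 − 2² = 9 = 3² ⇒ 13 = 2² + 3².
  113: 113 − 1² = 112, 113 − 2² = 109, 113 − 3² = 104, 113 − 4² = 97, 113 − 5² = 88, 113 − 6² = 77, 113 − 7² = 64 = 8² ⇒ 113 = 7² + 8².
  Combine using the Brahmagupta–Fibonacci identity (a² + b²)(c² + d²) = (ac − bd)² + (ad + bc)² = (ac + bd)² + (ad − bc)²:
  13 · 113 = 1469: from (2² + 3²)(7² + 8²), take (2·7 − 3·8, 2·8 + 3·7) = (14 − 24, 16 + 21) = (-10, 37); dropping signs (only squares matter) gives (10, 37); check 10² + 37² = 100 + 1369 = 1469 ✓.
  Scale by k = 3: (3·10, 3·37) = (30, 111).
Step 4: Order so x ≤ y and verify: 30² + 111² = 900 + 12321 = 13221 = n. ✓

n = 13221 = 30² + 111² (one valid representation with x ≤ y).


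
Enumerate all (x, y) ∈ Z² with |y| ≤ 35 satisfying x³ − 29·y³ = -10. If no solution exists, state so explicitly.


The equation is x³ - 29y³ = -10. For fixed y, x³ = 29·y³ − 10, so a solution requires the RHS to be a perfect cube.
Strategy: iterate y from -35 to 35, compute RHS = 29·y³ − 10, and check whether it is a (positive or negative) perfect cube.
Check small values of y:
  y = 0: RHS = -10 is not a perfect cube.
  y = 1: RHS = 19 is not a perfect cube.
  y = -1: RHS = -39 is not a perfect cube.
  y = 2: RHS = 222 is not a perfect cube.
  y = -2: RHS = -242 is not a perfect cube.
  y = 3: RHS = 773 is not a perfect cube.
  y = -3: RHS = -793 is not a perfect cube.
Continuing the search up to |y| = 35 finds no solutions either.
No (x, y) in the scanned range satisfies the equation.

No integer solutions with |y| ≤ 35.


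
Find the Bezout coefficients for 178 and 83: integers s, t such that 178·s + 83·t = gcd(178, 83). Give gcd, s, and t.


Euclidean algorithm on (178, 83) — divide until remainder is 0:
  178 = 2 · 83 + 12
  83 = 6 · 12 + 11
  12 = 1 · 11 + 1
  11 = 11 · 1 + 0
gcd(178, 83) = 1.
Track Bezout coefficients alongside the remainders: start with r₀ = 178 = a·1 + b·0 (s = 1, t = 0) and r₁ = 83 = a·0 + b·1 (s = 0, t = 1); each new remainder r_{k+1} = r_{k-1} − q_k·r_k inherits s_{k+1} = s_{k-1} − q_k·s_k, t_{k+1} = t_{k-1} − q_k·t_k, so r_k = a·s_k + b·t_k at every step:
  q = 2: r = 12, s = 1 − 2·0 = 1, t = 0 − 2·1 = -2  (check: 178·1 + 83·(-2) = 12)
  q = 6: r = 11, s = 0 − 6·1 = -6, t = 1 − 6·(-2) = 13  (check: 178·(-6) + 83·13 = 11)
  q = 1: r = 1, s = 1 − 1·(-6) = 7, t = -2 − 1·13 = -15  (check: 178·7 + 83·(-15) = 1)
The row with r = 1 (the gcd) gives the Bezout coefficients s = 7, t = -15.
Result: 178 · (7) + 83 · (-15) = 1.

gcd(178, 83) = 1; s = 7, t = -15 (check: 178·7 + 83·(-15) = 1).


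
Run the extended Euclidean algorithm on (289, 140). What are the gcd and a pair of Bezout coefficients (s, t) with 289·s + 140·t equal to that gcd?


Euclidean algorithm on (289, 140) — divide until remainder is 0:
  289 = 2 · 140 + 9
  140 = 15 · 9 + 5
  9 = 1 · 5 + 4
  5 = 1 · 4 + 1
  4 = 4 · 1 + 0
gcd(289, 140) = 1.
Track Bezout coefficients alongside the remainders: start with r₀ = 289 = a·1 + b·0 (s = 1, t = 0) and r₁ = 140 = a·0 + b·1 (s = 0, t = 1); each new remainder r_{k+1} = r_{k-1} − q_k·r_k inherits s_{k+1} = s_{k-1} − q_k·s_k, t_{k+1} = t_{k-1} − q_k·t_k, so r_k = a·s_k + b·t_k at every step:
  q = 2: r = 9, s = 1 − 2·0 = 1, t = 0 − 2·1 = -2  (check: 289·1 + 140·(-2) = 9)
  q = 15: r = 5, s = 0 − 15·1 = -15, t = 1 − 15·(-2) = 31  (check: 289·(-15) + 140·31 = 5)
  q = 1: r = 4, s = 1 − 1·(-15) = 16, t = -2 − 1·31 = -33  (check: 289·16 + 140·(-33) = 4)
  q = 1: r = 1, s = -15 − 1·16 = -31, t = 31 − 1·(-33) = 64  (check: 289·(-31) + 140·64 = 1)
The row with r = 1 (the gcd) gives the Bezout coefficients s = -31, t = 64.
Result: 289 · (-31) + 140 · (64) = 1.

gcd(289, 140) = 1; s = -31, t = 64 (check: 289·(-31) + 140·64 = 1).


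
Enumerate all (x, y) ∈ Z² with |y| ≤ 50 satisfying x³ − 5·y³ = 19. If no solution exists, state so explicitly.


The equation is x³ - 5y³ = 19. For fixed y, x³ = 5·y³ + 19, so a solution requires the RHS to be a perfect cube.
Strategy: iterate y from -50 to 50, compute RHS = 5·y³ + 19, and check whether it is a (positive or negative) perfect cube.
Check small values of y:
  y = 0: RHS = 19 is not a perfect cube.
  y = 1: RHS = 24 is not a perfect cube.
  y = -1: RHS = 14 is not a perfect cube.
  y = 2: RHS = 59 is not a perfect cube.
  y = -2: RHS = -21 is not a perfect cube.
  y = 3: RHS = 154 is not a perfect cube.
  y = -3: RHS = -116 is not a perfect cube.
Continuing the search up to |y| = 50 finds no solutions either.
No (x, y) in the scanned range satisfies the equation.

No integer solutions with |y| ≤ 50.


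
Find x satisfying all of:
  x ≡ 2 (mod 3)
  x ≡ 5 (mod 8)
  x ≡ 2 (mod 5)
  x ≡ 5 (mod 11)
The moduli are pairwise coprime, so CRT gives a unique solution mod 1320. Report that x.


Product of moduli M = 3 · 8 · 5 · 11 = 1320.
Merge one congruence at a time:
  Start: x ≡ 2 (mod 3).
  Combine with x ≡ 5 (mod 8); new modulus lcm = 24.
    Write x = 2 + 3·t and substitute into x ≡ 5 (mod 8): 3·t ≡ 5 − 2 = 3 (mod 8).
    The inverse of 3 mod 8 is 3 (since 3·3 = 9 = 1·8 + 1), so t ≡ 3·3 = 9 ≡ 1 (mod 8).
    Then x = 2 + 3·1 = 5, valid modulo lcm(3, 8) = 24: x ≡ 5 (mod 24).
  Combine with x ≡ 2 (mod 5); new modulus lcm = 120.
    Write x = 5 + 24·t and substitute into x ≡ 2 (mod 5): 24·t ≡ 2 − 5 = -3 (mod 5).
    Reduce coefficients mod 5: 4·t ≡ 2 (mod 5).
    The inverse of 4 mod 5 is 4 (since 4·4 = 16 = 3·5 + 1), so t ≡ 4·2 = 8 ≡ 3 (mod 5).
    Then x = 5 + 24·3 = 77, valid modulo lcm(24, 5) = 120: x ≡ 77 (mod 120).
  Combine with x ≡ 5 (mod 11); new modulus lcm = 1320.
    Write x = 77 + 120·t and substitute into x ≡ 5 (mod 11): 120·t ≡ 5 − 77 = -72 (mod 11).
    Reduce coefficients mod 11: 10·t ≡ 5 (mod 11).
    The inverse of 10 mod 11 is 10 (since 10·10 = 100 = 9·11 + 1), so t ≡ 10·5 = 50 ≡ 6 (mod 11).
    Then x = 77 + 120·6 = 797, valid modulo lcm(120, 11) = 1320: x ≡ 797 (mod 1320).
Verify against each original: 797 mod 3 = 2, 797 mod 8 = 5, 797 mod 5 = 2, 797 mod 11 = 5.

x ≡ 797 (mod 1320).


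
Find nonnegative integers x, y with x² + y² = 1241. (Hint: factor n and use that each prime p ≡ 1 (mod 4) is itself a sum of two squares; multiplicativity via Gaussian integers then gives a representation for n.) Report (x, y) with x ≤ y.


Step 1: Factor n = 1241 = 17 · 73.
Step 2: Check the mod-4 condition on each prime factor: 17 ≡ 1 (mod 4), exponent 1; 73 ≡ 1 (mod 4), exponent 1.
All primes ≡ 3 (mod 4) appear to even exponent (or don't appear), so by the two-squares theorem n IS expressible as a sum of two squares.
Step 3: Build a representation. Here n = 17 · 73 is a product of primes ≡ 1 (mod 4). Each prime p ≡ 1 (mod 4) is itself a sum of two squares; find a² by testing p − a² for a perfect square:
  17: 17 − 1² = 16 = 4² ⇒ 17 = 1² + 4².
  73: 73 − 1² = 72, 73 − 2² = 69, 73 − 3² = 64 = 8² ⇒ 73 = 3² + 8².
  Combine using the Brahmagupta–Fibonacci identity (a² + b²)(c² + d²) = (ac − bd)² + (ad + bc)² = (ac + bd)² + (ad − bc)²:
  17 · 73 = 1241: from (1² + 4²)(3² + 8²), take (1·3 − 4·8, 1·8 + 4·3) = (3 − 32, 8 + 12) = (-29, 20); dropping signs (only squares matter) gives (29, 20); check 29² + 20² = 841 + 400 = 1241 ✓.
Step 4: Order so x ≤ y and verify: 20² + 29² = 400 + 841 = 1241 = n. ✓

n = 1241 = 20² + 29² (one valid representation with x ≤ y).


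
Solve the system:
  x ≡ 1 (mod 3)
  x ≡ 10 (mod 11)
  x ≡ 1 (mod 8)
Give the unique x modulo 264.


Moduli 3, 11, 8 are pairwise coprime; by CRT there is a unique solution modulo M = 3 · 11 · 8 = 264.
Solve pairwise, accumulating the modulus:
  Start with x ≡ 1 (mod 3).
  Combine with x ≡ 10 (mod 11): since gcd(3, 11) = 1, we get a unique residue mod 33.
    Write x = 1 + 3·t and substitute into x ≡ 10 (mod 11): 3·t ≡ 10 − 1 = 9 (mod 11).
    The inverse of 3 mod 11 is 4 (since 3·4 = 12 = 1·11 + 1), so t ≡ 4·9 = 36 ≡ 3 (mod 11).
    Then x = 1 + 3·3 = 10, valid modulo lcm(3, 11) = 33: x ≡ 10 (mod 33).
  Combine with x ≡ 1 (mod 8): since gcd(33, 8) = 1, we get a unique residue mod 264.
    Write x = 10 + 33·t and substitute into x ≡ 1 (mod 8): 33·t ≡ 1 − 10 = -9 (mod 8).
    Reduce coefficients mod 8: 1·t ≡ 7 (mod 8).
    So t ≡ 7 (mod 8).
    Then x = 10 + 33·7 = 241, valid modulo lcm(33, 8) = 264: x ≡ 241 (mod 264).
Verify: 241 mod 3 = 1 ✓, 241 mod 11 = 10 ✓, 241 mod 8 = 1 ✓.

x ≡ 241 (mod 264).


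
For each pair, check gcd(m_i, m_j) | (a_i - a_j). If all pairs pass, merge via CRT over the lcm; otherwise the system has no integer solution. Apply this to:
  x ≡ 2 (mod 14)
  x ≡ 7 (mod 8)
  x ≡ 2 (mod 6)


Moduli 14, 8, 6 are not pairwise coprime, so CRT works modulo lcm(m_i) when all pairwise compatibility conditions hold.
Pairwise compatibility: gcd(m_i, m_j) must divide a_i - a_j for every pair.
Merge one congruence at a time:
  Start: x ≡ 2 (mod 14).
  Combine with x ≡ 7 (mod 8): gcd(14, 8) = 2, and 7 - 2 = 5 is NOT divisible by 2.
    ⇒ system is inconsistent (no integer solution).

No solution (the system is inconsistent).


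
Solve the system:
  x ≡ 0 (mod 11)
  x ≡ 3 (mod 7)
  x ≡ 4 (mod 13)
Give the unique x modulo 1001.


Moduli 11, 7, 13 are pairwise coprime; by CRT there is a unique solution modulo M = 11 · 7 · 13 = 1001.
Solve pairwise, accumulating the modulus:
  Start with x ≡ 0 (mod 11).
  Combine with x ≡ 3 (mod 7): since gcd(11, 7) = 1, we get a unique residue mod 77.
    Write x = 0 + 11·t and substitute into x ≡ 3 (mod 7): 11·t ≡ 3 − 0 = 3 (mod 7).
    Reduce coefficients mod 7: 4·t ≡ 3 (mod 7).
    The inverse of 4 mod 7 is 2 (since 4·2 = 8 = 1·7 + 1), so t ≡ 2·3 = 6 ≡ 6 (mod 7).
    Then x = 0 + 11·6 = 66, valid modulo lcm(11, 7) = 77: x ≡ 66 (mod 77).
  Combine with x ≡ 4 (mod 13): since gcd(77, 13) = 1, we get a unique residue mod 1001.
    Write x = 66 + 77·t and substitute into x ≡ 4 (mod 13): 77·t ≡ 4 − 66 = -62 (mod 13).
    Reduce coefficients mod 13: 12·t ≡ 3 (mod 13).
    The inverse of 12 mod 13 is 12 (since 12·12 = 144 = 11·13 + 1), so t ≡ 12·3 = 36 ≡ 10 (mod 13).
    Then x = 66 + 77·10 = 836, valid modulo lcm(77, 13) = 1001: x ≡ 836 (mod 1001).
Verify: 836 mod 11 = 0 ✓, 836 mod 7 = 3 ✓, 836 mod 13 = 4 ✓.

x ≡ 836 (mod 1001).


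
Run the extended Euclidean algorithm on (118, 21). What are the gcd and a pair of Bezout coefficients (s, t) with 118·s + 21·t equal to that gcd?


Euclidean algorithm on (118, 21) — divide until remainder is 0:
  118 = 5 · 21 + 13
  21 = 1 · 13 + 8
  13 = 1 · 8 + 5
  8 = 1 · 5 + 3
  5 = 1 · 3 + 2
  3 = 1 · 2 + 1
  2 = 2 · 1 + 0
gcd(118, 21) = 1.
Track Bezout coefficients alongside the remainders: start with r₀ = 118 = a·1 + b·0 (s = 1, t = 0) and r₁ = 21 = a·0 + b·1 (s = 0, t = 1); each new remainder r_{k+1} = r_{k-1} − q_k·r_k inherits s_{k+1} = s_{k-1} − q_k·s_k, t_{k+1} = t_{k-1} − q_k·t_k, so r_k = a·s_k + b·t_k at every step:
  q = 5: r = 13, s = 1 − 5·0 = 1, t = 0 − 5·1 = -5  (check: 118·1 + 21·(-5) = 13)
  q = 1: r = 8, s = 0 − 1·1 = -1, t = 1 − 1·(-5) = 6  (check: 118·(-1) + 21·6 = 8)
  q = 1: r = 5, s = 1 − 1·(-1) = 2, t = -5 − 1·6 = -11  (check: 118·2 + 21·(-11) = 5)
  q = 1: r = 3, s = -1 − 1·2 = -3, t = 6 − 1·(-11) = 17  (check: 118·(-3) + 21·17 = 3)
  q = 1: r = 2, s = 2 − 1·(-3) = 5, t = -11 − 1·17 = -28  (check: 118·5 + 21·(-28) = 2)
  q = 1: r = 1, s = -3 − 1·5 = -8, t = 17 − 1·(-28) = 45  (check: 118·(-8) + 21·45 = 1)
The row with r = 1 (the gcd) gives the Bezout coefficients s = -8, t = 45.
Result: 118 · (-8) + 21 · (45) = 1.

gcd(118, 21) = 1; s = -8, t = 45 (check: 118·(-8) + 21·45 = 1).


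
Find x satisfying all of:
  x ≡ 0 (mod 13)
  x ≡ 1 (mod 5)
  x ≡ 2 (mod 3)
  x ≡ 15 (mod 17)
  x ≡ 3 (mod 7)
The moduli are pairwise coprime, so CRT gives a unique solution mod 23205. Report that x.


Product of moduli M = 13 · 5 · 3 · 17 · 7 = 23205.
Merge one congruence at a time:
  Start: x ≡ 0 (mod 13).
  Combine with x ≡ 1 (mod 5); new modulus lcm = 65.
    Write x = 0 + 13·t and substitute into x ≡ 1 (mod 5): 13·t ≡ 1 − 0 = 1 (mod 5).
    Reduce coefficients mod 5: 3·t ≡ 1 (mod 5).
    The inverse of 3 mod 5 is 2 (since 3·2 = 6 = 1·5 + 1), so t ≡ 2·1 = 2 ≡ 2 (mod 5).
    Then x = 0 + 13·2 = 26, valid modulo lcm(13, 5) = 65: x ≡ 26 (mod 65).
  Combine with x ≡ 2 (mod 3); new modulus lcm = 195.
    Write x = 26 + 65·t and substitute into x ≡ 2 (mod 3): 65·t ≡ 2 − 26 = -24 (mod 3).
    Reduce coefficients mod 3: 2·t ≡ 0 (mod 3).
    The inverse of 2 mod 3 is 2 (since 2·2 = 4 = 1·3 + 1), so t ≡ 2·0 = 0 ≡ 0 (mod 3).
    Then x = 26 + 65·0 = 26, valid modulo lcm(65, 3) = 195: x ≡ 26 (mod 195).
  Combine with x ≡ 15 (mod 17); new modulus lcm = 3315.
    Write x = 26 + 195·t and substitute into x ≡ 15 (mod 17): 195·t ≡ 15 − 26 = -11 (mod 17).
    Reduce coefficients mod 17: 8·t ≡ 6 (mod 17).
    The inverse of 8 mod 17 is 15 (since 8·15 = 120 = 7·17 + 1), so t ≡ 15·6 = 90 ≡ 5 (mod 17).
    Then x = 26 + 195·5 = 1001, valid modulo lcm(195, 17) = 3315: x ≡ 1001 (mod 3315).
  Combine with x ≡ 3 (mod 7); new modulus lcm = 23205.
    Write x = 1001 + 3315·t and substitute into x ≡ 3 (mod 7): 3315·t ≡ 3 − 1001 = -998 (mod 7).
    Reduce coefficients mod 7: 4·t ≡ 3 (mod 7).
    The inverse of 4 mod 7 is 2 (since 4·2 = 8 = 1·7 + 1), so t ≡ 2·3 = 6 ≡ 6 (mod 7).
    Then x = 1001 + 3315·6 = 20891, valid modulo lcm(3315, 7) = 23205: x ≡ 20891 (mod 23205).
Verify against each original: 20891 mod 13 = 0, 20891 mod 5 = 1, 20891 mod 3 = 2, 20891 mod 17 = 15, 20891 mod 7 = 3.

x ≡ 20891 (mod 23205).


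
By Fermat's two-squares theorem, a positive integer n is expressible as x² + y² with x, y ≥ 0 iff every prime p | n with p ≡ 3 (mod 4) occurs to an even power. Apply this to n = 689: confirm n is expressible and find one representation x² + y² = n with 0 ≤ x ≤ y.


Step 1: Factor n = 689 = 13 · 53.
Step 2: Check the mod-4 condition on each prime factor: 13 ≡ 1 (mod 4), exponent 1; 53 ≡ 1 (mod 4), exponent 1.
All primes ≡ 3 (mod 4) appear to even exponent (or don't appear), so by the two-squares theorem n IS expressible as a sum of two squares.
Step 3: Build a representation. Here n = 13 · 53 is a product of primes ≡ 1 (mod 4). Each prime p ≡ 1 (mod 4) is itself a sum of two squares; find a² by testing p − a² for a perfect square:
  13: 13 − 1² = 12, 13 − 2² = 9 = 3² ⇒ 13 = 2² + 3².
  53: 53 − 1² = 52, 53 − 2² = 49 = 7² ⇒ 53 = 2² + 7².
  Combine using the Brahmagupta–Fibonacci identity (a² + b²)(c² + d²) = (ac − bd)² + (ad + bc)² = (ac + bd)² + (ad − bc)²:
  13 · 53 = 689: from (2² + 3²)(2² + 7²), take (2·2 − 3·7, 2·7 + 3·2) = (4 − 21, 14 + 6) = (-17, 20); dropping signs (only squares matter) gives (17, 20); check 17² + 20² = 289 + 400 = 689 ✓.
Step 4: Order so x ≤ y and verify: 17² + 20² = 289 + 400 = 689 = n. ✓

n = 689 = 17² + 20² (one valid representation with x ≤ y).


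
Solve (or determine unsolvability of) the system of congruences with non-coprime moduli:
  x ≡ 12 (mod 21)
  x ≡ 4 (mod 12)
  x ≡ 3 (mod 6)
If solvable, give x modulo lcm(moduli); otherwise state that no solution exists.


Moduli 21, 12, 6 are not pairwise coprime, so CRT works modulo lcm(m_i) when all pairwise compatibility conditions hold.
Pairwise compatibility: gcd(m_i, m_j) must divide a_i - a_j for every pair.
Merge one congruence at a time:
  Start: x ≡ 12 (mod 21).
  Combine with x ≡ 4 (mod 12): gcd(21, 12) = 3, and 4 - 12 = -8 is NOT divisible by 3.
    ⇒ system is inconsistent (no integer solution).

No solution (the system is inconsistent).


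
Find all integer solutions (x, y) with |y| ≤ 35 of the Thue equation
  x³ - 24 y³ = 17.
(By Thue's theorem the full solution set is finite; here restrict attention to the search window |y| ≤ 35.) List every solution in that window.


The equation is x³ - 24y³ = 17. For fixed y, x³ = 24·y³ + 17, so a solution requires the RHS to be a perfect cube.
Strategy: iterate y from -35 to 35, compute RHS = 24·y³ + 17, and check whether it is a (positive or negative) perfect cube.
Check small values of y:
  y = 0: RHS = 17 is not a perfect cube.
  y = 1: RHS = 41 is not a perfect cube.
  y = -1: RHS = -7 is not a perfect cube.
  y = 2: RHS = 209 is not a perfect cube.
  y = -2: RHS = -175 is not a perfect cube.
  y = 3: RHS = 665 is not a perfect cube.
  y = -3: RHS = -631 is not a perfect cube.
Continuing the search up to |y| = 35 finds no solutions either.
No (x, y) in the scanned range satisfies the equation.

No integer solutions with |y| ≤ 35.


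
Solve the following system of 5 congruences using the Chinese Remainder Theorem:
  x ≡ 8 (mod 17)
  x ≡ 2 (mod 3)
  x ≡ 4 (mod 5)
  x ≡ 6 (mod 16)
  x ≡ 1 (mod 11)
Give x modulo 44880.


Product of moduli M = 17 · 3 · 5 · 16 · 11 = 44880.
Merge one congruence at a time:
  Start: x ≡ 8 (mod 17).
  Combine with x ≡ 2 (mod 3); new modulus lcm = 51.
    Write x = 8 + 17·t and substitute into x ≡ 2 (mod 3): 17·t ≡ 2 − 8 = -6 (mod 3).
    Reduce coefficients mod 3: 2·t ≡ 0 (mod 3).
    The inverse of 2 mod 3 is 2 (since 2·2 = 4 = 1·3 + 1), so t ≡ 2·0 = 0 ≡ 0 (mod 3).
    Then x = 8 + 17·0 = 8, valid modulo lcm(17, 3) = 51: x ≡ 8 (mod 51).
  Combine with x ≡ 4 (mod 5); new modulus lcm = 255.
    Write x = 8 + 51·t and substitute into x ≡ 4 (mod 5): 51·t ≡ 4 − 8 = -4 (mod 5).
    Reduce coefficients mod 5: 1·t ≡ 1 (mod 5).
    So t ≡ 1 (mod 5).
    Then x = 8 + 51·1 = 59, valid modulo lcm(51, 5) = 255: x ≡ 59 (mod 255).
  Combine with x ≡ 6 (mod 16); new modulus lcm = 4080.
    Write x = 59 + 255·t and substitute into x ≡ 6 (mod 16): 255·t ≡ 6 − 59 = -53 (mod 16).
    Reduce coefficients mod 16: 15·t ≡ 11 (mod 16).
    The inverse of 15 mod 16 is 15 (since 15·15 = 225 = 14·16 + 1), so t ≡ 15·11 = 165 ≡ 5 (mod 16).
    Then x = 59 + 255·5 = 1334, valid modulo lcm(255, 16) = 4080: x ≡ 1334 (mod 4080).
  Combine with x ≡ 1 (mod 11); new modulus lcm = 44880.
    Write x = 1334 + 4080·t and substitute into x ≡ 1 (mod 11): 4080·t ≡ 1 − 1334 = -1333 (mod 11).
    Reduce coefficients mod 11: 10·t ≡ 9 (mod 11).
    The inverse of 10 mod 11 is 10 (since 10·10 = 100 = 9·11 + 1), so t ≡ 10·9 = 90 ≡ 2 (mod 11).
    Then x = 1334 + 4080·2 = 9494, valid modulo lcm(4080, 11) = 44880: x ≡ 9494 (mod 44880).
Verify against each original: 9494 mod 17 = 8, 9494 mod 3 = 2, 9494 mod 5 = 4, 9494 mod 16 = 6, 9494 mod 11 = 1.

x ≡ 9494 (mod 44880).


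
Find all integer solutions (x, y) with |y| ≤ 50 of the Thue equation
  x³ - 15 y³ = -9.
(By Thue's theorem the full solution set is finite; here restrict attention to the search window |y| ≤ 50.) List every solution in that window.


The equation is x³ - 15y³ = -9. For fixed y, x³ = 15·y³ − 9, so a solution requires the RHS to be a perfect cube.
Strategy: iterate y from -50 to 50, compute RHS = 15·y³ − 9, and check whether it is a (positive or negative) perfect cube.
Check small values of y:
  y = 0: RHS = -9 is not a perfect cube.
  y = 1: RHS = 6 is not a perfect cube.
  y = -1: RHS = -24 is not a perfect cube.
  y = 2: RHS = 111 is not a perfect cube.
  y = -2: RHS = -129 is not a perfect cube.
  y = 3: RHS = 396 is not a perfect cube.
  y = -3: RHS = -414 is not a perfect cube.
Continuing the search up to |y| = 50 finds no solutions either.
No (x, y) in the scanned range satisfies the equation.

No integer solutions with |y| ≤ 50.


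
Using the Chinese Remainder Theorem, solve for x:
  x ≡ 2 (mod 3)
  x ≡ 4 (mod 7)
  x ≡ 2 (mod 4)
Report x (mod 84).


Moduli 3, 7, 4 are pairwise coprime; by CRT there is a unique solution modulo M = 3 · 7 · 4 = 84.
Solve pairwise, accumulating the modulus:
  Start with x ≡ 2 (mod 3).
  Combine with x ≡ 4 (mod 7): since gcd(3, 7) = 1, we get a unique residue mod 21.
    Write x = 2 + 3·t and substitute into x ≡ 4 (mod 7): 3·t ≡ 4 − 2 = 2 (mod 7).
    The inverse of 3 mod 7 is 5 (since 3·5 = 15 = 2·7 + 1), so t ≡ 5·2 = 10 ≡ 3 (mod 7).
    Then x = 2 + 3·3 = 11, valid modulo lcm(3, 7) = 21: x ≡ 11 (mod 21).
  Combine with x ≡ 2 (mod 4): since gcd(21, 4) = 1, we get a unique residue mod 84.
    Write x = 11 + 21·t and substitute into x ≡ 2 (mod 4): 21·t ≡ 2 − 11 = -9 (mod 4).
    Reduce coefficients mod 4: 1·t ≡ 3 (mod 4).
    So t ≡ 3 (mod 4).
    Then x = 11 + 21·3 = 74, valid modulo lcm(21, 4) = 84: x ≡ 74 (mod 84).
Verify: 74 mod 3 = 2 ✓, 74 mod 7 = 4 ✓, 74 mod 4 = 2 ✓.

x ≡ 74 (mod 84).


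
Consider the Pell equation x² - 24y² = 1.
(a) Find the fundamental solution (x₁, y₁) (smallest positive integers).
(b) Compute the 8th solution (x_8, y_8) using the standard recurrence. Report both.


Step 1: Find the fundamental solution (x₁, y₁) of x² - 24y² = 1.
  Expand √24 as a continued fraction. a₀ = ⌊√24⌋ = 4; iterate m_{k+1} = d_k·a_k − m_k, d_{k+1} = (24 − m_{k+1}²)/d_k, a_{k+1} = ⌊(a₀ + m_{k+1})/d_{k+1}⌋ (starting m₀ = 0, d₀ = 1), with convergents p_k = a_k·p_{k-1} + p_{k-2}, q_k = a_k·q_{k-1} + q_{k-2} (p₋₁ = 1, q₋₁ = 0):
  k = 0: a₀ = 4; p₀/q₀ = 4/1; p₀² − 24·q₀² = 16 − 24 = -8.
  k = 1: m = 4, d = 8, a = ⌊(4 + 4)/8⌋ = 1; p/q = (1·4 + 1)/(1·1 + 0) = 5/1; p² − 24·q² = 25 − 24 = 1.
  The first convergent with p² − 24·q² = 1 gives the fundamental solution (x₁, y₁) = (5, 1).
Step 2: Apply the recurrence (x_{n+1}, y_{n+1}) = (x₁x_n + 24y₁y_n, x₁y_n + y₁x_n) repeatedly.
  From (x_1, y_1) = (5, 1): x_2 = 5·5 + 24·1·1 = 49; y_2 = 5·1 + 1·5 = 10.
  From (x_2, y_2) = (49, 10): x_3 = 5·49 + 24·1·10 = 485; y_3 = 5·10 + 1·49 = 99.
  From (x_3, y_3) = (485, 99): x_4 = 5·485 + 24·1·99 = 4801; y_4 = 5·99 + 1·485 = 980.
  From (x_4, y_4) = (4801, 980): x_5 = 5·4801 + 24·1·980 = 47525; y_5 = 5·980 + 1·4801 = 9701.
  From (x_5, y_5) = (47525, 9701): x_6 = 5·47525 + 24·1·9701 = 470449; y_6 = 5·9701 + 1·47525 = 96030.
  From (x_6, y_6) = (470449, 96030): x_7 = 5·470449 + 24·1·96030 = 4656965; y_7 = 5·96030 + 1·470449 = 950599.
  From (x_7, y_7) = (4656965, 950599): x_8 = 5·4656965 + 24·1·950599 = 46099201; y_8 = 5·950599 + 1·4656965 = 9409960.
Step 3: Verify x_8² - 24·y_8² = 2125136332838401 - 2125136332838400 = 1 (should be 1). ✓

(x_1, y_1) = (5, 1); (x_8, y_8) = (46099201, 9409960).


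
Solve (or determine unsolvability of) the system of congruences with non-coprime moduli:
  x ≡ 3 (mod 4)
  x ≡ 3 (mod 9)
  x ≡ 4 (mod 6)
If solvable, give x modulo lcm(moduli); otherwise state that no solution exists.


Moduli 4, 9, 6 are not pairwise coprime, so CRT works modulo lcm(m_i) when all pairwise compatibility conditions hold.
Pairwise compatibility: gcd(m_i, m_j) must divide a_i - a_j for every pair.
Merge one congruence at a time:
  Start: x ≡ 3 (mod 4).
  Combine with x ≡ 3 (mod 9): gcd(4, 9) = 1; 3 - 3 = 0, which IS divisible by 1, so compatible.
    Write x = 3 + 4·t and substitute into x ≡ 3 (mod 9): 4·t ≡ 3 − 3 = 0 (mod 9).
    The inverse of 4 mod 9 is 7 (since 4·7 = 28 = 3·9 + 1), so t ≡ 7·0 = 0 ≡ 0 (mod 9).
    Then x = 3 + 4·0 = 3, valid modulo lcm(4, 9) = 36: x ≡ 3 (mod 36).
  Combine with x ≡ 4 (mod 6): gcd(36, 6) = 6, and 4 - 3 = 1 is NOT divisible by 6.
    ⇒ system is inconsistent (no integer solution).

No solution (the system is inconsistent).


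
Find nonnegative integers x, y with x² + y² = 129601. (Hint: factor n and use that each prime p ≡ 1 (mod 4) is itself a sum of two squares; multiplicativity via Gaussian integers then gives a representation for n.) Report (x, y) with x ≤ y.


Step 1: Factor n = 129601 = 29 · 41 · 109.
Step 2: Check the mod-4 condition on each prime factor: 29 ≡ 1 (mod 4), exponent 1; 41 ≡ 1 (mod 4), exponent 1; 109 ≡ 1 (mod 4), exponent 1.
All primes ≡ 3 (mod 4) appear to even exponent (or don't appear), so by the two-squares theorem n IS expressible as a sum of two squares.
Step 3: Build a representation. Here n = 29 · 41 · 109 is a product of primes ≡ 1 (mod 4). Each prime p ≡ 1 (mod 4) is itself a sum of two squares; find a² by testing p − a² for a perfect square:
  29: 29 − 1² = 28, 29 − 2² = 25 = 5² ⇒ 29 = 2² + 5².
  41: 41 − 1² = 40, 41 − 2² = 37, 41 − 3² = 32, 41 − 4² = 25 = 5² ⇒ 41 = 4² + 5².
  109: 109 − 1² = 108, 109 − 2² = 105, 109 − 3² = 100 = 10² ⇒ 109 = 3² + 10².
  Combine using the Brahmagupta–Fibonacci identity (a² + b²)(c² + d²) = (ac − bd)² + (ad + bc)² = (ac + bd)² + (ad − bc)²:
  29 · 41 = 1189: from (2² + 5²)(4² + 5²), take (2·4 − 5·5, 2·5 + 5·4) = (8 − 25, 10 + 20) = (-17, 30); dropping signs (only squares matter) gives (17, 30); check 17² + 30² = 289 + 900 = 1189 ✓.
  1189 · 109 = 129601: from (17² + 30²)(3² + 10²), take (17·3 − 30·10, 17·10 + 30·3) = (51 − 300, 170 + 90) = (-249, 260); dropping signs (only squares matter) gives (249, 260); check 249² + 260² = 62001 + 67600 = 129601 ✓.
Step 4: Order so x ≤ y and verify: 249² + 260² = 62001 + 67600 = 129601 = n. ✓

n = 129601 = 249² + 260² (one valid representation with x ≤ y).
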